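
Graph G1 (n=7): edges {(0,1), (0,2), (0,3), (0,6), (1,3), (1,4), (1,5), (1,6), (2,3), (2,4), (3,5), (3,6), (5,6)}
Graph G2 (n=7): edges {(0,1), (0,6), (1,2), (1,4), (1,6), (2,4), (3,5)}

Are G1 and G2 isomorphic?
No, not isomorphic

The graphs are NOT isomorphic.

Degrees in G1: deg(0)=4, deg(1)=5, deg(2)=3, deg(3)=5, deg(4)=2, deg(5)=3, deg(6)=4.
Sorted degree sequence of G1: [5, 5, 4, 4, 3, 3, 2].
Degrees in G2: deg(0)=2, deg(1)=4, deg(2)=2, deg(3)=1, deg(4)=2, deg(5)=1, deg(6)=2.
Sorted degree sequence of G2: [4, 2, 2, 2, 2, 1, 1].
The (sorted) degree sequence is an isomorphism invariant, so since G1 and G2 have different degree sequences they cannot be isomorphic.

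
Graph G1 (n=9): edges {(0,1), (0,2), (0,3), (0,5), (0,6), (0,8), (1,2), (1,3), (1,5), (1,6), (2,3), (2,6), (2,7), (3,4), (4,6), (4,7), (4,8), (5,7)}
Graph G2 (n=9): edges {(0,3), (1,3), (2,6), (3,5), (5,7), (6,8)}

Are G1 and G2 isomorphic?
No, not isomorphic

The graphs are NOT isomorphic.

Connected components of G1: 1 component(s) with vertex sets [[0, 1, 2, 3, 4, 5, 6, 7, 8]], sizes [9].
Connected components of G2: 3 component(s) with vertex sets [[4], [2, 6, 8], [0, 1, 3, 5, 7]], sizes [1, 3, 5].
The number of connected components (and the multiset of component sizes) is an isomorphism invariant — an isomorphism maps each component of G1 bijectively onto a component of G2. Since G1 has 1 component(s) and G2 has 3, they cannot be isomorphic.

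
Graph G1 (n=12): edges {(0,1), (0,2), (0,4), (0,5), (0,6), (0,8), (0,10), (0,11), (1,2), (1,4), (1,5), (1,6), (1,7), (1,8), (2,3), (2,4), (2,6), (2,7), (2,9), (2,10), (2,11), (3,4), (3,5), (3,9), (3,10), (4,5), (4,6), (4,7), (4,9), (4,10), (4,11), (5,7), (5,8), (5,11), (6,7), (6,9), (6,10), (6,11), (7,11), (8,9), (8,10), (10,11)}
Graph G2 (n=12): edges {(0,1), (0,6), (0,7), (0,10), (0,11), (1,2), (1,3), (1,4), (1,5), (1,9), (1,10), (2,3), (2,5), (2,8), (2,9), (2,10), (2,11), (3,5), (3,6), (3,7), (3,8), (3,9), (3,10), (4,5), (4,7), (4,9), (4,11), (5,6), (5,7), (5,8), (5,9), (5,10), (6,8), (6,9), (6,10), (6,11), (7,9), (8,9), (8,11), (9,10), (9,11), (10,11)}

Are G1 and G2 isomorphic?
Yes, isomorphic

The graphs are isomorphic.
One valid mapping φ: V(G1) → V(G2): 0→10, 1→6, 2→5, 3→4, 4→9, 5→11, 6→3, 7→8, 8→0, 9→7, 10→1, 11→2

Verify φ preserves adjacency — for each edge of G1, its image is an edge of G2:
  (0,1) → (φ(0),φ(1)) = (6,10) ∈ E(G2) ✓
  (0,2) → (φ(0),φ(2)) = (5,10) ∈ E(G2) ✓
  (0,4) → (φ(0),φ(4)) = (9,10) ∈ E(G2) ✓
  (0,5) → (φ(0),φ(5)) = (10,11) ∈ E(G2) ✓
  (0,6) → (φ(0),φ(6)) = (3,10) ∈ E(G2) ✓
  (0,8) → (φ(0),φ(8)) = (0,10) ∈ E(G2) ✓
  (0,10) → (φ(0),φ(10)) = (1,10) ∈ E(G2) ✓
  (0,11) → (φ(0),φ(11)) = (2,10) ∈ E(G2) ✓
  (1,2) → (φ(1),φ(2)) = (5,6) ∈ E(G2) ✓
  (1,4) → (φ(1),φ(4)) = (6,9) ∈ E(G2) ✓
  (1,5) → (φ(1),φ(5)) = (6,11) ∈ E(G2) ✓
  (1,6) → (φ(1),φ(6)) = (3,6) ∈ E(G2) ✓
  (1,7) → (φ(1),φ(7)) = (6,8) ∈ E(G2) ✓
  (1,8) → (φ(1),φ(8)) = (0,6) ∈ E(G2) ✓
  (2,3) → (φ(2),φ(3)) = (4,5) ∈ E(G2) ✓
  (2,4) → (φ(2),φ(4)) = (5,9) ∈ E(G2) ✓
  (2,6) → (φ(2),φ(6)) = (3,5) ∈ E(G2) ✓
  (2,7) → (φ(2),φ(7)) = (5,8) ∈ E(G2) ✓
  (2,9) → (φ(2),φ(9)) = (5,7) ∈ E(G2) ✓
  (2,10) → (φ(2),φ(10)) = (1,5) ∈ E(G2) ✓
  (2,11) → (φ(2),φ(11)) = (2,5) ∈ E(G2) ✓
  (3,4) → (φ(3),φ(4)) = (4,9) ∈ E(G2) ✓
  (3,5) → (φ(3),φ(5)) = (4,11) ∈ E(G2) ✓
  (3,9) → (φ(3),φ(9)) = (4,7) ∈ E(G2) ✓
  (3,10) → (φ(3),φ(10)) = (1,4) ∈ E(G2) ✓
  (4,5) → (φ(4),φ(5)) = (9,11) ∈ E(G2) ✓
  (4,6) → (φ(4),φ(6)) = (3,9) ∈ E(G2) ✓
  (4,7) → (φ(4),φ(7)) = (8,9) ∈ E(G2) ✓
  (4,9) → (φ(4),φ(9)) = (7,9) ∈ E(G2) ✓
  (4,10) → (φ(4),φ(10)) = (1,9) ∈ E(G2) ✓
  (4,11) → (φ(4),φ(11)) = (2,9) ∈ E(G2) ✓
  (5,7) → (φ(5),φ(7)) = (8,11) ∈ E(G2) ✓
  (5,8) → (φ(5),φ(8)) = (0,11) ∈ E(G2) ✓
  (5,11) → (φ(5),φ(11)) = (2,11) ∈ E(G2) ✓
  (6,7) → (φ(6),φ(7)) = (3,8) ∈ E(G2) ✓
  (6,9) → (φ(6),φ(9)) = (3,7) ∈ E(G2) ✓
  (6,10) → (φ(6),φ(10)) = (1,3) ∈ E(G2) ✓
  (6,11) → (φ(6),φ(11)) = (2,3) ∈ E(G2) ✓
  (7,11) → (φ(7),φ(11)) = (2,8) ∈ E(G2) ✓
  (8,9) → (φ(8),φ(9)) = (0,7) ∈ E(G2) ✓
  (8,10) → (φ(8),φ(10)) = (0,1) ∈ E(G2) ✓
  (10,11) → (φ(10),φ(11)) = (1,2) ∈ E(G2) ✓
All 42 edges of G1 map to edges of G2, and |E(G1)| = |E(G2)| = 42, so φ is a bijection on edges as well as vertices. Hence G1 ≅ G2.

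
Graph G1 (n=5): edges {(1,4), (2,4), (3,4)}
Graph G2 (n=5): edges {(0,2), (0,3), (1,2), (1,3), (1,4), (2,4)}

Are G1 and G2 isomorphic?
No, not isomorphic

The graphs are NOT isomorphic.

Counting triangles (3-cliques): G1 has 0, G2 has 1.
Triangle count is an isomorphism invariant, so differing triangle counts rule out isomorphism.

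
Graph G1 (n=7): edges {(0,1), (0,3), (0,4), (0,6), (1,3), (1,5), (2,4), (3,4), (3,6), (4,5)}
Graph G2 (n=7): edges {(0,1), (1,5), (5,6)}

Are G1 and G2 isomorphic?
No, not isomorphic

The graphs are NOT isomorphic.

Connected components of G1: 1 component(s) with vertex sets [[0, 1, 2, 3, 4, 5, 6]], sizes [7].
Connected components of G2: 4 component(s) with vertex sets [[2], [3], [4], [0, 1, 5, 6]], sizes [1, 1, 1, 4].
The number of connected components (and the multiset of component sizes) is an isomorphism invariant — an isomorphism maps each component of G1 bijectively onto a component of G2. Since G1 has 1 component(s) and G2 has 4, they cannot be isomorphic.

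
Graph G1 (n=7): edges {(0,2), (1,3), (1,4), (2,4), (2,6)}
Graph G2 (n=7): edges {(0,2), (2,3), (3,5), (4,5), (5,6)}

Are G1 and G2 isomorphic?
Yes, isomorphic

The graphs are isomorphic.
One valid mapping φ: V(G1) → V(G2): 0→6, 1→2, 2→5, 3→0, 4→3, 5→1, 6→4

Verify φ preserves adjacency — for each edge of G1, its image is an edge of G2:
  (0,2) → (φ(0),φ(2)) = (5,6) ∈ E(G2) ✓
  (1,3) → (φ(1),φ(3)) = (0,2) ∈ E(G2) ✓
  (1,4) → (φ(1),φ(4)) = (2,3) ∈ E(G2) ✓
  (2,4) → (φ(2),φ(4)) = (3,5) ∈ E(G2) ✓
  (2,6) → (φ(2),φ(6)) = (4,5) ∈ E(G2) ✓
All 5 edges of G1 map to edges of G2, and |E(G1)| = |E(G2)| = 5, so φ is a bijection on edges as well as vertices. Hence G1 ≅ G2.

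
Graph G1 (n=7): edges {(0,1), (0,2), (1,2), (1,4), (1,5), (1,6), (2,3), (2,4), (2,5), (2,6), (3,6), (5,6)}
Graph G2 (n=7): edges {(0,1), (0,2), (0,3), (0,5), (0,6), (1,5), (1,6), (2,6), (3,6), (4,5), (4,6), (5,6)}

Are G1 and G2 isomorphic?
Yes, isomorphic

The graphs are isomorphic.
One valid mapping φ: V(G1) → V(G2): 0→3, 1→0, 2→6, 3→4, 4→2, 5→1, 6→5

Verify φ preserves adjacency — for each edge of G1, its image is an edge of G2:
  (0,1) → (φ(0),φ(1)) = (0,3) ∈ E(G2) ✓
  (0,2) → (φ(0),φ(2)) = (3,6) ∈ E(G2) ✓
  (1,2) → (φ(1),φ(2)) = (0,6) ∈ E(G2) ✓
  (1,4) → (φ(1),φ(4)) = (0,2) ∈ E(G2) ✓
  (1,5) → (φ(1),φ(5)) = (0,1) ∈ E(G2) ✓
  (1,6) → (φ(1),φ(6)) = (0,5) ∈ E(G2) ✓
  (2,3) → (φ(2),φ(3)) = (4,6) ∈ E(G2) ✓
  (2,4) → (φ(2),φ(4)) = (2,6) ∈ E(G2) ✓
  (2,5) → (φ(2),φ(5)) = (1,6) ∈ E(G2) ✓
  (2,6) → (φ(2),φ(6)) = (5,6) ∈ E(G2) ✓
  (3,6) → (φ(3),φ(6)) = (4,5) ∈ E(G2) ✓
  (5,6) → (φ(5),φ(6)) = (1,5) ∈ E(G2) ✓
All 12 edges of G1 map to edges of G2, and |E(G1)| = |E(G2)| = 12, so φ is a bijection on edges as well as vertices. Hence G1 ≅ G2.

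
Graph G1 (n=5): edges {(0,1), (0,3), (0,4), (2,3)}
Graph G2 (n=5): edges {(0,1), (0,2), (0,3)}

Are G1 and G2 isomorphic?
No, not isomorphic

The graphs are NOT isomorphic.

Connected components of G1: 1 component(s) with vertex sets [[0, 1, 2, 3, 4]], sizes [5].
Connected components of G2: 2 component(s) with vertex sets [[4], [0, 1, 2, 3]], sizes [1, 4].
The number of connected components (and the multiset of component sizes) is an isomorphism invariant — an isomorphism maps each component of G1 bijectively onto a component of G2. Since G1 has 1 component(s) and G2 has 2, they cannot be isomorphic.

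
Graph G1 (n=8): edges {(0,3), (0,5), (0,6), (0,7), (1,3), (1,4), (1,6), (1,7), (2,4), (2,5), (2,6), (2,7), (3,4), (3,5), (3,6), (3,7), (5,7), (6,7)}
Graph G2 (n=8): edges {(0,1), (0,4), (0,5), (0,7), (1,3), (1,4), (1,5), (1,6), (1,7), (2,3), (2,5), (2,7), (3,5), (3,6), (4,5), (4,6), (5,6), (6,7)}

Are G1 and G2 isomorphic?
Yes, isomorphic

The graphs are isomorphic.
One valid mapping φ: V(G1) → V(G2): 0→4, 1→3, 2→7, 3→5, 4→2, 5→0, 6→6, 7→1

Verify φ preserves adjacency — for each edge of G1, its image is an edge of G2:
  (0,3) → (φ(0),φ(3)) = (4,5) ∈ E(G2) ✓
  (0,5) → (φ(0),φ(5)) = (0,4) ∈ E(G2) ✓
  (0,6) → (φ(0),φ(6)) = (4,6) ∈ E(G2) ✓
  (0,7) → (φ(0),φ(7)) = (1,4) ∈ E(G2) ✓
  (1,3) → (φ(1),φ(3)) = (3,5) ∈ E(G2) ✓
  (1,4) → (φ(1),φ(4)) = (2,3) ∈ E(G2) ✓
  (1,6) → (φ(1),φ(6)) = (3,6) ∈ E(G2) ✓
  (1,7) → (φ(1),φ(7)) = (1,3) ∈ E(G2) ✓
  (2,4) → (φ(2),φ(4)) = (2,7) ∈ E(G2) ✓
  (2,5) → (φ(2),φ(5)) = (0,7) ∈ E(G2) ✓
  (2,6) → (φ(2),φ(6)) = (6,7) ∈ E(G2) ✓
  (2,7) → (φ(2),φ(7)) = (1,7) ∈ E(G2) ✓
  (3,4) → (φ(3),φ(4)) = (2,5) ∈ E(G2) ✓
  (3,5) → (φ(3),φ(5)) = (0,5) ∈ E(G2) ✓
  (3,6) → (φ(3),φ(6)) = (5,6) ∈ E(G2) ✓
  (3,7) → (φ(3),φ(7)) = (1,5) ∈ E(G2) ✓
  (5,7) → (φ(5),φ(7)) = (0,1) ∈ E(G2) ✓
  (6,7) → (φ(6),φ(7)) = (1,6) ∈ E(G2) ✓
All 18 edges of G1 map to edges of G2, and |E(G1)| = |E(G2)| = 18, so φ is a bijection on edges as well as vertices. Hence G1 ≅ G2.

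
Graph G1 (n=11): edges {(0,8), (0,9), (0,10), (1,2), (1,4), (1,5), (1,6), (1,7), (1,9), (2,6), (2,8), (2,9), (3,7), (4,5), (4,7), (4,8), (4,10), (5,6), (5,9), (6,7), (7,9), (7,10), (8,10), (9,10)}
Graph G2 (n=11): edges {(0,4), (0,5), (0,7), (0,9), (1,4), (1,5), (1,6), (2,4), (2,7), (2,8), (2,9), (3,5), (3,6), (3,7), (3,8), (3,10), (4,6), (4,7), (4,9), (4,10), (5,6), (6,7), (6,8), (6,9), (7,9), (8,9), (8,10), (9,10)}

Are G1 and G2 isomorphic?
No, not isomorphic

The graphs are NOT isomorphic.

Counting triangles (3-cliques): G1 has 13, G2 has 20.
Triangle count is an isomorphism invariant, so differing triangle counts rule out isomorphism.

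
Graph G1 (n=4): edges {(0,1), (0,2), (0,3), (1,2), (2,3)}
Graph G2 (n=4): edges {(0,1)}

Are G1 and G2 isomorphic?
No, not isomorphic

The graphs are NOT isomorphic.

Connected components of G1: 1 component(s) with vertex sets [[0, 1, 2, 3]], sizes [4].
Connected components of G2: 3 component(s) with vertex sets [[2], [3], [0, 1]], sizes [1, 1, 2].
The number of connected components (and the multiset of component sizes) is an isomorphism invariant — an isomorphism maps each component of G1 bijectively onto a component of G2. Since G1 has 1 component(s) and G2 has 3, they cannot be isomorphic.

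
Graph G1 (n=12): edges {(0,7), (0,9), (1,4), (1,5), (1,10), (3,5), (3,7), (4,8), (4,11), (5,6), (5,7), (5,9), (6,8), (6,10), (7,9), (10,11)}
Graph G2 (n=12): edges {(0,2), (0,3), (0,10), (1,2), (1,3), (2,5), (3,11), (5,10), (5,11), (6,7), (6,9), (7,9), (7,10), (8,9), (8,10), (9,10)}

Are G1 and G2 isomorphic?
Yes, isomorphic

The graphs are isomorphic.
One valid mapping φ: V(G1) → V(G2): 0→6, 1→0, 2→4, 3→8, 4→3, 5→10, 6→5, 7→9, 8→11, 9→7, 10→2, 11→1

Verify φ preserves adjacency — for each edge of G1, its image is an edge of G2:
  (0,7) → (φ(0),φ(7)) = (6,9) ∈ E(G2) ✓
  (0,9) → (φ(0),φ(9)) = (6,7) ∈ E(G2) ✓
  (1,4) → (φ(1),φ(4)) = (0,3) ∈ E(G2) ✓
  (1,5) → (φ(1),φ(5)) = (0,10) ∈ E(G2) ✓
  (1,10) → (φ(1),φ(10)) = (0,2) ∈ E(G2) ✓
  (3,5) → (φ(3),φ(5)) = (8,10) ∈ E(G2) ✓
  (3,7) → (φ(3),φ(7)) = (8,9) ∈ E(G2) ✓
  (4,8) → (φ(4),φ(8)) = (3,11) ∈ E(G2) ✓
  (4,11) → (φ(4),φ(11)) = (1,3) ∈ E(G2) ✓
  (5,6) → (φ(5),φ(6)) = (5,10) ∈ E(G2) ✓
  (5,7) → (φ(5),φ(7)) = (9,10) ∈ E(G2) ✓
  (5,9) → (φ(5),φ(9)) = (7,10) ∈ E(G2) ✓
  (6,8) → (φ(6),φ(8)) = (5,11) ∈ E(G2) ✓
  (6,10) → (φ(6),φ(10)) = (2,5) ∈ E(G2) ✓
  (7,9) → (φ(7),φ(9)) = (7,9) ∈ E(G2) ✓
  (10,11) → (φ(10),φ(11)) = (1,2) ∈ E(G2) ✓
All 16 edges of G1 map to edges of G2, and |E(G1)| = |E(G2)| = 16, so φ is a bijection on edges as well as vertices. Hence G1 ≅ G2.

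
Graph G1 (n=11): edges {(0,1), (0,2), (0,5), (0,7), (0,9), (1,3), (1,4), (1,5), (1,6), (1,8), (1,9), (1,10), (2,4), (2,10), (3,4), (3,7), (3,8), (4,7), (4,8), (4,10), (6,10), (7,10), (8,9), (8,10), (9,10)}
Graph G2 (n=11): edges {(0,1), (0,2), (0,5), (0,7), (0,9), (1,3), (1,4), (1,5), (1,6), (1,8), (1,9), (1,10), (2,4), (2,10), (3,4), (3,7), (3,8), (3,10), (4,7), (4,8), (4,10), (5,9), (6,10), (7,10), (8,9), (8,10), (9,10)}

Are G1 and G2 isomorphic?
No, not isomorphic

The graphs are NOT isomorphic.

Counting edges: G1 has 25 edge(s); G2 has 27 edge(s).
Edge count is an isomorphism invariant (a bijection on vertices induces a bijection on edges), so differing edge counts rule out isomorphism.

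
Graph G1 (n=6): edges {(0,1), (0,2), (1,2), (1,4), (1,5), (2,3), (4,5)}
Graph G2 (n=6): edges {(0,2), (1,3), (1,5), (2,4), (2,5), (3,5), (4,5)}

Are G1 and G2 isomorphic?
Yes, isomorphic

The graphs are isomorphic.
One valid mapping φ: V(G1) → V(G2): 0→4, 1→5, 2→2, 3→0, 4→1, 5→3

Verify φ preserves adjacency — for each edge of G1, its image is an edge of G2:
  (0,1) → (φ(0),φ(1)) = (4,5) ∈ E(G2) ✓
  (0,2) → (φ(0),φ(2)) = (2,4) ∈ E(G2) ✓
  (1,2) → (φ(1),φ(2)) = (2,5) ∈ E(G2) ✓
  (1,4) → (φ(1),φ(4)) = (1,5) ∈ E(G2) ✓
  (1,5) → (φ(1),φ(5)) = (3,5) ∈ E(G2) ✓
  (2,3) → (φ(2),φ(3)) = (0,2) ∈ E(G2) ✓
  (4,5) → (φ(4),φ(5)) = (1,3) ∈ E(G2) ✓
All 7 edges of G1 map to edges of G2, and |E(G1)| = |E(G2)| = 7, so φ is a bijection on edges as well as vertices. Hence G1 ≅ G2.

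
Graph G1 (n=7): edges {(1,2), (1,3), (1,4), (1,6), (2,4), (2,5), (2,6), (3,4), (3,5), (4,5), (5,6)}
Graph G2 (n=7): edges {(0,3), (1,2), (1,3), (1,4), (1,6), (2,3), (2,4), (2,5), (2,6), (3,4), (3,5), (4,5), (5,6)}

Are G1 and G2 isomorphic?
No, not isomorphic

The graphs are NOT isomorphic.

Counting edges: G1 has 11 edge(s); G2 has 13 edge(s).
Edge count is an isomorphism invariant (a bijection on vertices induces a bijection on edges), so differing edge counts rule out isomorphism.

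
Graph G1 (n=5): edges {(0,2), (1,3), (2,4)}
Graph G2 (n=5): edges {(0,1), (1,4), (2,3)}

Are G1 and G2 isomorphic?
Yes, isomorphic

The graphs are isomorphic.
One valid mapping φ: V(G1) → V(G2): 0→4, 1→3, 2→1, 3→2, 4→0

Verify φ preserves adjacency — for each edge of G1, its image is an edge of G2:
  (0,2) → (φ(0),φ(2)) = (1,4) ∈ E(G2) ✓
  (1,3) → (φ(1),φ(3)) = (2,3) ∈ E(G2) ✓
  (2,4) → (φ(2),φ(4)) = (0,1) ∈ E(G2) ✓
All 3 edges of G1 map to edges of G2, and |E(G1)| = |E(G2)| = 3, so φ is a bijection on edges as well as vertices. Hence G1 ≅ G2.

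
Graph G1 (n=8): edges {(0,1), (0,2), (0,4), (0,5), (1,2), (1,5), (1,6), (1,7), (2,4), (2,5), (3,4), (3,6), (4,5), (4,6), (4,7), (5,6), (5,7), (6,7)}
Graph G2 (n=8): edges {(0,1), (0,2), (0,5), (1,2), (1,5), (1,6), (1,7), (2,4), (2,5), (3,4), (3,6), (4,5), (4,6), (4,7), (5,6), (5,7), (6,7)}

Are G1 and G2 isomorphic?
No, not isomorphic

The graphs are NOT isomorphic.

Counting edges: G1 has 18 edge(s); G2 has 17 edge(s).
Edge count is an isomorphism invariant (a bijection on vertices induces a bijection on edges), so differing edge counts rule out isomorphism.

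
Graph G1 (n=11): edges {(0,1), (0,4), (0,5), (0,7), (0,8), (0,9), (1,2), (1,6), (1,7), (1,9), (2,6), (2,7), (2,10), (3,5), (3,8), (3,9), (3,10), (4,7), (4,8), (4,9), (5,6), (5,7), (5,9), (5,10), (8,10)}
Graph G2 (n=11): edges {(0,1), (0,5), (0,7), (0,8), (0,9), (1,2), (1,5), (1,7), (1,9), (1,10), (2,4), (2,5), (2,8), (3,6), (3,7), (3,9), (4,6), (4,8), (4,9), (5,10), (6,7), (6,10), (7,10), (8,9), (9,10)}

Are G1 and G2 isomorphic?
Yes, isomorphic

The graphs are isomorphic.
One valid mapping φ: V(G1) → V(G2): 0→1, 1→7, 2→6, 3→8, 4→5, 5→9, 6→3, 7→10, 8→2, 9→0, 10→4

Verify φ preserves adjacency — for each edge of G1, its image is an edge of G2:
  (0,1) → (φ(0),φ(1)) = (1,7) ∈ E(G2) ✓
  (0,4) → (φ(0),φ(4)) = (1,5) ∈ E(G2) ✓
  (0,5) → (φ(0),φ(5)) = (1,9) ∈ E(G2) ✓
  (0,7) → (φ(0),φ(7)) = (1,10) ∈ E(G2) ✓
  (0,8) → (φ(0),φ(8)) = (1,2) ∈ E(G2) ✓
  (0,9) → (φ(0),φ(9)) = (0,1) ∈ E(G2) ✓
  (1,2) → (φ(1),φ(2)) = (6,7) ∈ E(G2) ✓
  (1,6) → (φ(1),φ(6)) = (3,7) ∈ E(G2) ✓
  (1,7) → (φ(1),φ(7)) = (7,10) ∈ E(G2) ✓
  (1,9) → (φ(1),φ(9)) = (0,7) ∈ E(G2) ✓
  (2,6) → (φ(2),φ(6)) = (3,6) ∈ E(G2) ✓
  (2,7) → (φ(2),φ(7)) = (6,10) ∈ E(G2) ✓
  (2,10) → (φ(2),φ(10)) = (4,6) ∈ E(G2) ✓
  (3,5) → (φ(3),φ(5)) = (8,9) ∈ E(G2) ✓
  (3,8) → (φ(3),φ(8)) = (2,8) ∈ E(G2) ✓
  (3,9) → (φ(3),φ(9)) = (0,8) ∈ E(G2) ✓
  (3,10) → (φ(3),φ(10)) = (4,8) ∈ E(G2) ✓
  (4,7) → (φ(4),φ(7)) = (5,10) ∈ E(G2) ✓
  (4,8) → (φ(4),φ(8)) = (2,5) ∈ E(G2) ✓
  (4,9) → (φ(4),φ(9)) = (0,5) ∈ E(G2) ✓
  (5,6) → (φ(5),φ(6)) = (3,9) ∈ E(G2) ✓
  (5,7) → (φ(5),φ(7)) = (9,10) ∈ E(G2) ✓
  (5,9) → (φ(5),φ(9)) = (0,9) ∈ E(G2) ✓
  (5,10) → (φ(5),φ(10)) = (4,9) ∈ E(G2) ✓
  (8,10) → (φ(8),φ(10)) = (2,4) ∈ E(G2) ✓
All 25 edges of G1 map to edges of G2, and |E(G1)| = |E(G2)| = 25, so φ is a bijection on edges as well as vertices. Hence G1 ≅ G2.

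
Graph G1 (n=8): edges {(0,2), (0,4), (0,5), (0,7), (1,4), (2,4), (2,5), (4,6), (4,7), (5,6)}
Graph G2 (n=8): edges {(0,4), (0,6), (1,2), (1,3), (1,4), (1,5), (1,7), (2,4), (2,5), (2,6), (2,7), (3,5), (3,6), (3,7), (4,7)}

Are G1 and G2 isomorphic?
No, not isomorphic

The graphs are NOT isomorphic.

Connected components of G1: 2 component(s) with vertex sets [[3], [0, 1, 2, 4, 5, 6, 7]], sizes [1, 7].
Connected components of G2: 1 component(s) with vertex sets [[0, 1, 2, 3, 4, 5, 6, 7]], sizes [8].
The number of connected components (and the multiset of component sizes) is an isomorphism invariant — an isomorphism maps each component of G1 bijectively onto a component of G2. Since G1 has 2 component(s) and G2 has 1, they cannot be isomorphic.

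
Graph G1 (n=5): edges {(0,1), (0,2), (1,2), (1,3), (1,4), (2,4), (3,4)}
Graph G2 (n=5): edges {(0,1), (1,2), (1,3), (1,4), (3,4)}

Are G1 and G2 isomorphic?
No, not isomorphic

The graphs are NOT isomorphic.

Counting triangles (3-cliques): G1 has 3, G2 has 1.
Triangle count is an isomorphism invariant, so differing triangle counts rule out isomorphism.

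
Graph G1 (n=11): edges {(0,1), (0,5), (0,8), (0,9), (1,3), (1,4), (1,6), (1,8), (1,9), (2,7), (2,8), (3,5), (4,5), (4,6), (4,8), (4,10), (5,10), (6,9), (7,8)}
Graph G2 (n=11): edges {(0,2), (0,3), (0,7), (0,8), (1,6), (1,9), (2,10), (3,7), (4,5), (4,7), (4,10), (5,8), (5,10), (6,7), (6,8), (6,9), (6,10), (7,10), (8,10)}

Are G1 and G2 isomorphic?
Yes, isomorphic

The graphs are isomorphic.
One valid mapping φ: V(G1) → V(G2): 0→8, 1→10, 2→9, 3→2, 4→7, 5→0, 6→4, 7→1, 8→6, 9→5, 10→3

Verify φ preserves adjacency — for each edge of G1, its image is an edge of G2:
  (0,1) → (φ(0),φ(1)) = (8,10) ∈ E(G2) ✓
  (0,5) → (φ(0),φ(5)) = (0,8) ∈ E(G2) ✓
  (0,8) → (φ(0),φ(8)) = (6,8) ∈ E(G2) ✓
  (0,9) → (φ(0),φ(9)) = (5,8) ∈ E(G2) ✓
  (1,3) → (φ(1),φ(3)) = (2,10) ∈ E(G2) ✓
  (1,4) → (φ(1),φ(4)) = (7,10) ∈ E(G2) ✓
  (1,6) → (φ(1),φ(6)) = (4,10) ∈ E(G2) ✓
  (1,8) → (φ(1),φ(8)) = (6,10) ∈ E(G2) ✓
  (1,9) → (φ(1),φ(9)) = (5,10) ∈ E(G2) ✓
  (2,7) → (φ(2),φ(7)) = (1,9) ∈ E(G2) ✓
  (2,8) → (φ(2),φ(8)) = (6,9) ∈ E(G2) ✓
  (3,5) → (φ(3),φ(5)) = (0,2) ∈ E(G2) ✓
  (4,5) → (φ(4),φ(5)) = (0,7) ∈ E(G2) ✓
  (4,6) → (φ(4),φ(6)) = (4,7) ∈ E(G2) ✓
  (4,8) → (φ(4),φ(8)) = (6,7) ∈ E(G2) ✓
  (4,10) → (φ(4),φ(10)) = (3,7) ∈ E(G2) ✓
  (5,10) → (φ(5),φ(10)) = (0,3) ∈ E(G2) ✓
  (6,9) → (φ(6),φ(9)) = (4,5) ∈ E(G2) ✓
  (7,8) → (φ(7),φ(8)) = (1,6) ∈ E(G2) ✓
All 19 edges of G1 map to edges of G2, and |E(G1)| = |E(G2)| = 19, so φ is a bijection on edges as well as vertices. Hence G1 ≅ G2.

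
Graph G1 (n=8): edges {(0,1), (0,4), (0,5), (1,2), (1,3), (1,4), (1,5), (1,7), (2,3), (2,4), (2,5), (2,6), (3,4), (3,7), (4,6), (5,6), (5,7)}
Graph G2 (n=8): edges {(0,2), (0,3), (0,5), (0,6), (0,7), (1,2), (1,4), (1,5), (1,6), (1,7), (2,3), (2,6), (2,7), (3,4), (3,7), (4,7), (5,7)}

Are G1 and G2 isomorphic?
Yes, isomorphic

The graphs are isomorphic.
One valid mapping φ: V(G1) → V(G2): 0→5, 1→7, 2→2, 3→3, 4→0, 5→1, 6→6, 7→4

Verify φ preserves adjacency — for each edge of G1, its image is an edge of G2:
  (0,1) → (φ(0),φ(1)) = (5,7) ∈ E(G2) ✓
  (0,4) → (φ(0),φ(4)) = (0,5) ∈ E(G2) ✓
  (0,5) → (φ(0),φ(5)) = (1,5) ∈ E(G2) ✓
  (1,2) → (φ(1),φ(2)) = (2,7) ∈ E(G2) ✓
  (1,3) → (φ(1),φ(3)) = (3,7) ∈ E(G2) ✓
  (1,4) → (φ(1),φ(4)) = (0,7) ∈ E(G2) ✓
  (1,5) → (φ(1),φ(5)) = (1,7) ∈ E(G2) ✓
  (1,7) → (φ(1),φ(7)) = (4,7) ∈ E(G2) ✓
  (2,3) → (φ(2),φ(3)) = (2,3) ∈ E(G2) ✓
  (2,4) → (φ(2),φ(4)) = (0,2) ∈ E(G2) ✓
  (2,5) → (φ(2),φ(5)) = (1,2) ∈ E(G2) ✓
  (2,6) → (φ(2),φ(6)) = (2,6) ∈ E(G2) ✓
  (3,4) → (φ(3),φ(4)) = (0,3) ∈ E(G2) ✓
  (3,7) → (φ(3),φ(7)) = (3,4) ∈ E(G2) ✓
  (4,6) → (φ(4),φ(6)) = (0,6) ∈ E(G2) ✓
  (5,6) → (φ(5),φ(6)) = (1,6) ∈ E(G2) ✓
  (5,7) → (φ(5),φ(7)) = (1,4) ∈ E(G2) ✓
All 17 edges of G1 map to edges of G2, and |E(G1)| = |E(G2)| = 17, so φ is a bijection on edges as well as vertices. Hence G1 ≅ G2.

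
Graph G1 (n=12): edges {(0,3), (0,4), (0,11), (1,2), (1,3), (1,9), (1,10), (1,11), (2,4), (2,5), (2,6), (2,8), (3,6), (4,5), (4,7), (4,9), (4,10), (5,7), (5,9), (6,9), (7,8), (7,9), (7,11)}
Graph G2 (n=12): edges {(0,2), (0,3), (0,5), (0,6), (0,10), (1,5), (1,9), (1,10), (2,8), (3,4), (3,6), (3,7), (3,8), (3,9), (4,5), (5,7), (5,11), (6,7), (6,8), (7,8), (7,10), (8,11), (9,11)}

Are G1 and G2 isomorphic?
Yes, isomorphic

The graphs are isomorphic.
One valid mapping φ: V(G1) → V(G2): 0→9, 1→5, 2→0, 3→1, 4→3, 5→6, 6→10, 7→8, 8→2, 9→7, 10→4, 11→11

Verify φ preserves adjacency — for each edge of G1, its image is an edge of G2:
  (0,3) → (φ(0),φ(3)) = (1,9) ∈ E(G2) ✓
  (0,4) → (φ(0),φ(4)) = (3,9) ∈ E(G2) ✓
  (0,11) → (φ(0),φ(11)) = (9,11) ∈ E(G2) ✓
  (1,2) → (φ(1),φ(2)) = (0,5) ∈ E(G2) ✓
  (1,3) → (φ(1),φ(3)) = (1,5) ∈ E(G2) ✓
  (1,9) → (φ(1),φ(9)) = (5,7) ∈ E(G2) ✓
  (1,10) → (φ(1),φ(10)) = (4,5) ∈ E(G2) ✓
  (1,11) → (φ(1),φ(11)) = (5,11) ∈ E(G2) ✓
  (2,4) → (φ(2),φ(4)) = (0,3) ∈ E(G2) ✓
  (2,5) → (φ(2),φ(5)) = (0,6) ∈ E(G2) ✓
  (2,6) → (φ(2),φ(6)) = (0,10) ∈ E(G2) ✓
  (2,8) → (φ(2),φ(8)) = (0,2) ∈ E(G2) ✓
  (3,6) → (φ(3),φ(6)) = (1,10) ∈ E(G2) ✓
  (4,5) → (φ(4),φ(5)) = (3,6) ∈ E(G2) ✓
  (4,7) → (φ(4),φ(7)) = (3,8) ∈ E(G2) ✓
  (4,9) → (φ(4),φ(9)) = (3,7) ∈ E(G2) ✓
  (4,10) → (φ(4),φ(10)) = (3,4) ∈ E(G2) ✓
  (5,7) → (φ(5),φ(7)) = (6,8) ∈ E(G2) ✓
  (5,9) → (φ(5),φ(9)) = (6,7) ∈ E(G2) ✓
  (6,9) → (φ(6),φ(9)) = (7,10) ∈ E(G2) ✓
  (7,8) → (φ(7),φ(8)) = (2,8) ∈ E(G2) ✓
  (7,9) → (φ(7),φ(9)) = (7,8) ∈ E(G2) ✓
  (7,11) → (φ(7),φ(11)) = (8,11) ∈ E(G2) ✓
All 23 edges of G1 map to edges of G2, and |E(G1)| = |E(G2)| = 23, so φ is a bijection on edges as well as vertices. Hence G1 ≅ G2.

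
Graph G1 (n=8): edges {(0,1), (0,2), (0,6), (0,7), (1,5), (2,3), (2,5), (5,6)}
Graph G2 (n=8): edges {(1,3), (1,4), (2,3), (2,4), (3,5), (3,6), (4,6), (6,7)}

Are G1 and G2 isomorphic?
Yes, isomorphic

The graphs are isomorphic.
One valid mapping φ: V(G1) → V(G2): 0→3, 1→2, 2→6, 3→7, 4→0, 5→4, 6→1, 7→5

Verify φ preserves adjacency — for each edge of G1, its image is an edge of G2:
  (0,1) → (φ(0),φ(1)) = (2,3) ∈ E(G2) ✓
  (0,2) → (φ(0),φ(2)) = (3,6) ∈ E(G2) ✓
  (0,6) → (φ(0),φ(6)) = (1,3) ∈ E(G2) ✓
  (0,7) → (φ(0),φ(7)) = (3,5) ∈ E(G2) ✓
  (1,5) → (φ(1),φ(5)) = (2,4) ∈ E(G2) ✓
  (2,3) → (φ(2),φ(3)) = (6,7) ∈ E(G2) ✓
  (2,5) → (φ(2),φ(5)) = (4,6) ∈ E(G2) ✓
  (5,6) → (φ(5),φ(6)) = (1,4) ∈ E(G2) ✓
All 8 edges of G1 map to edges of G2, and |E(G1)| = |E(G2)| = 8, so φ is a bijection on edges as well as vertices. Hence G1 ≅ G2.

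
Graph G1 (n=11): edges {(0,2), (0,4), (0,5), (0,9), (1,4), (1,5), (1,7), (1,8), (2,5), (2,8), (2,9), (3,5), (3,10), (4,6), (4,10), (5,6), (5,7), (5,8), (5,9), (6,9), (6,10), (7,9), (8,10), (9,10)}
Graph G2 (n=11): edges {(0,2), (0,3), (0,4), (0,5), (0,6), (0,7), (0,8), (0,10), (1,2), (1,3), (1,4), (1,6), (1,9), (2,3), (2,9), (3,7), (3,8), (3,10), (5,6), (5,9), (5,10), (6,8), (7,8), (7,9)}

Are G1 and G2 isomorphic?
Yes, isomorphic

The graphs are isomorphic.
One valid mapping φ: V(G1) → V(G2): 0→7, 1→5, 2→8, 3→4, 4→9, 5→0, 6→2, 7→10, 8→6, 9→3, 10→1

Verify φ preserves adjacency — for each edge of G1, its image is an edge of G2:
  (0,2) → (φ(0),φ(2)) = (7,8) ∈ E(G2) ✓
  (0,4) → (φ(0),φ(4)) = (7,9) ∈ E(G2) ✓
  (0,5) → (φ(0),φ(5)) = (0,7) ∈ E(G2) ✓
  (0,9) → (φ(0),φ(9)) = (3,7) ∈ E(G2) ✓
  (1,4) → (φ(1),φ(4)) = (5,9) ∈ E(G2) ✓
  (1,5) → (φ(1),φ(5)) = (0,5) ∈ E(G2) ✓
  (1,7) → (φ(1),φ(7)) = (5,10) ∈ E(G2) ✓
  (1,8) → (φ(1),φ(8)) = (5,6) ∈ E(G2) ✓
  (2,5) → (φ(2),φ(5)) = (0,8) ∈ E(G2) ✓
  (2,8) → (φ(2),φ(8)) = (6,8) ∈ E(G2) ✓
  (2,9) → (φ(2),φ(9)) = (3,8) ∈ E(G2) ✓
  (3,5) → (φ(3),φ(5)) = (0,4) ∈ E(G2) ✓
  (3,10) → (φ(3),φ(10)) = (1,4) ∈ E(G2) ✓
  (4,6) → (φ(4),φ(6)) = (2,9) ∈ E(G2) ✓
  (4,10) → (φ(4),φ(10)) = (1,9) ∈ E(G2) ✓
  (5,6) → (φ(5),φ(6)) = (0,2) ∈ E(G2) ✓
  (5,7) → (φ(5),φ(7)) = (0,10) ∈ E(G2) ✓
  (5,8) → (φ(5),φ(8)) = (0,6) ∈ E(G2) ✓
  (5,9) → (φ(5),φ(9)) = (0,3) ∈ E(G2) ✓
  (6,9) → (φ(6),φ(9)) = (2,3) ∈ E(G2) ✓
  (6,10) → (φ(6),φ(10)) = (1,2) ∈ E(G2) ✓
  (7,9) → (φ(7),φ(9)) = (3,10) ∈ E(G2) ✓
  (8,10) → (φ(8),φ(10)) = (1,6) ∈ E(G2) ✓
  (9,10) → (φ(9),φ(10)) = (1,3) ∈ E(G2) ✓
All 24 edges of G1 map to edges of G2, and |E(G1)| = |E(G2)| = 24, so φ is a bijection on edges as well as vertices. Hence G1 ≅ G2.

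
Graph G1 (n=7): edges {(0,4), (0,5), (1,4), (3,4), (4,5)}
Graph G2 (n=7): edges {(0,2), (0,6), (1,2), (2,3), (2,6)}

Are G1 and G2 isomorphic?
Yes, isomorphic

The graphs are isomorphic.
One valid mapping φ: V(G1) → V(G2): 0→0, 1→1, 2→4, 3→3, 4→2, 5→6, 6→5

Verify φ preserves adjacency — for each edge of G1, its image is an edge of G2:
  (0,4) → (φ(0),φ(4)) = (0,2) ∈ E(G2) ✓
  (0,5) → (φ(0),φ(5)) = (0,6) ∈ E(G2) ✓
  (1,4) → (φ(1),φ(4)) = (1,2) ∈ E(G2) ✓
  (3,4) → (φ(3),φ(4)) = (2,3) ∈ E(G2) ✓
  (4,5) → (φ(4),φ(5)) = (2,6) ∈ E(G2) ✓
All 5 edges of G1 map to edges of G2, and |E(G1)| = |E(G2)| = 5, so φ is a bijection on edges as well as vertices. Hence G1 ≅ G2.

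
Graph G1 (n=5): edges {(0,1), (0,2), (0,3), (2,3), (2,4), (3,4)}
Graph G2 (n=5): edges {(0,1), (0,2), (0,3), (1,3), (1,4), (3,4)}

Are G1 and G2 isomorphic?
Yes, isomorphic

The graphs are isomorphic.
One valid mapping φ: V(G1) → V(G2): 0→0, 1→2, 2→1, 3→3, 4→4

Verify φ preserves adjacency — for each edge of G1, its image is an edge of G2:
  (0,1) → (φ(0),φ(1)) = (0,2) ∈ E(G2) ✓
  (0,2) → (φ(0),φ(2)) = (0,1) ∈ E(G2) ✓
  (0,3) → (φ(0),φ(3)) = (0,3) ∈ E(G2) ✓
  (2,3) → (φ(2),φ(3)) = (1,3) ∈ E(G2) ✓
  (2,4) → (φ(2),φ(4)) = (1,4) ∈ E(G2) ✓
  (3,4) → (φ(3),φ(4)) = (3,4) ∈ E(G2) ✓
All 6 edges of G1 map to edges of G2, and |E(G1)| = |E(G2)| = 6, so φ is a bijection on edges as well as vertices. Hence G1 ≅ G2.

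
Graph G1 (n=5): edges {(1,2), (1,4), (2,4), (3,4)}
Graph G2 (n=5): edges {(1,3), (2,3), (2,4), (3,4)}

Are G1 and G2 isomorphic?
Yes, isomorphic

The graphs are isomorphic.
One valid mapping φ: V(G1) → V(G2): 0→0, 1→4, 2→2, 3→1, 4→3

Verify φ preserves adjacency — for each edge of G1, its image is an edge of G2:
  (1,2) → (φ(1),φ(2)) = (2,4) ∈ E(G2) ✓
  (1,4) → (φ(1),φ(4)) = (3,4) ∈ E(G2) ✓
  (2,4) → (φ(2),φ(4)) = (2,3) ∈ E(G2) ✓
  (3,4) → (φ(3),φ(4)) = (1,3) ∈ E(G2) ✓
All 4 edges of G1 map to edges of G2, and |E(G1)| = |E(G2)| = 4, so φ is a bijection on edges as well as vertices. Hence G1 ≅ G2.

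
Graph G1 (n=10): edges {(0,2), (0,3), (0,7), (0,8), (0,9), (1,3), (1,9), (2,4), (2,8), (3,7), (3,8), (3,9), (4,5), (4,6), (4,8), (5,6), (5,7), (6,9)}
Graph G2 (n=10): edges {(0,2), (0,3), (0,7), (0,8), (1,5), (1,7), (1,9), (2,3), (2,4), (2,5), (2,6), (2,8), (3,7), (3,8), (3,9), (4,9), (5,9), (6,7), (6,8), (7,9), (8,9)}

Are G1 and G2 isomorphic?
No, not isomorphic

The graphs are NOT isomorphic.

Counting triangles (3-cliques): G1 has 7, G2 has 10.
Triangle count is an isomorphism invariant, so differing triangle counts rule out isomorphism.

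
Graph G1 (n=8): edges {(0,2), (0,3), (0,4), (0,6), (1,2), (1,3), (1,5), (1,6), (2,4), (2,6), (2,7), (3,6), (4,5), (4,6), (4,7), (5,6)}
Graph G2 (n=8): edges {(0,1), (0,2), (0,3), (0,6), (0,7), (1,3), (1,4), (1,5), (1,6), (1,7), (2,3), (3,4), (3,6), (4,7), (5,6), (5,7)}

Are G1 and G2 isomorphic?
Yes, isomorphic

The graphs are isomorphic.
One valid mapping φ: V(G1) → V(G2): 0→6, 1→7, 2→0, 3→5, 4→3, 5→4, 6→1, 7→2

Verify φ preserves adjacency — for each edge of G1, its image is an edge of G2:
  (0,2) → (φ(0),φ(2)) = (0,6) ∈ E(G2) ✓
  (0,3) → (φ(0),φ(3)) = (5,6) ∈ E(G2) ✓
  (0,4) → (φ(0),φ(4)) = (3,6) ∈ E(G2) ✓
  (0,6) → (φ(0),φ(6)) = (1,6) ∈ E(G2) ✓
  (1,2) → (φ(1),φ(2)) = (0,7) ∈ E(G2) ✓
  (1,3) → (φ(1),φ(3)) = (5,7) ∈ E(G2) ✓
  (1,5) → (φ(1),φ(5)) = (4,7) ∈ E(G2) ✓
  (1,6) → (φ(1),φ(6)) = (1,7) ∈ E(G2) ✓
  (2,4) → (φ(2),φ(4)) = (0,3) ∈ E(G2) ✓
  (2,6) → (φ(2),φ(6)) = (0,1) ∈ E(G2) ✓
  (2,7) → (φ(2),φ(7)) = (0,2) ∈ E(G2) ✓
  (3,6) → (φ(3),φ(6)) = (1,5) ∈ E(G2) ✓
  (4,5) → (φ(4),φ(5)) = (3,4) ∈ E(G2) ✓
  (4,6) → (φ(4),φ(6)) = (1,3) ∈ E(G2) ✓
  (4,7) → (φ(4),φ(7)) = (2,3) ∈ E(G2) ✓
  (5,6) → (φ(5),φ(6)) = (1,4) ∈ E(G2) ✓
All 16 edges of G1 map to edges of G2, and |E(G1)| = |E(G2)| = 16, so φ is a bijection on edges as well as vertices. Hence G1 ≅ G2.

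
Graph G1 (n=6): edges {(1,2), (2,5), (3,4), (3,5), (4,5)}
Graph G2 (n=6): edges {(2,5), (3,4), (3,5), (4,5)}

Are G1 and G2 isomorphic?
No, not isomorphic

The graphs are NOT isomorphic.

Counting edges: G1 has 5 edge(s); G2 has 4 edge(s).
Edge count is an isomorphism invariant (a bijection on vertices induces a bijection on edges), so differing edge counts rule out isomorphism.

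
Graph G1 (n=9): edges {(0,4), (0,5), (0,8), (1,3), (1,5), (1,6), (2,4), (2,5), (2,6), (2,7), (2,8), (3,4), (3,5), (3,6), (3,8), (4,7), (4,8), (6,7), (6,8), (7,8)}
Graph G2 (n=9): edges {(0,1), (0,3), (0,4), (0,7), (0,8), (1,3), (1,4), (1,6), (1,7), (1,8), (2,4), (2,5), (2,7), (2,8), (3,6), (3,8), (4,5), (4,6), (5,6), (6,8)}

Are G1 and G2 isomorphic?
Yes, isomorphic

The graphs are isomorphic.
One valid mapping φ: V(G1) → V(G2): 0→7, 1→5, 2→8, 3→4, 4→0, 5→2, 6→6, 7→3, 8→1

Verify φ preserves adjacency — for each edge of G1, its image is an edge of G2:
  (0,4) → (φ(0),φ(4)) = (0,7) ∈ E(G2) ✓
  (0,5) → (φ(0),φ(5)) = (2,7) ∈ E(G2) ✓
  (0,8) → (φ(0),φ(8)) = (1,7) ∈ E(G2) ✓
  (1,3) → (φ(1),φ(3)) = (4,5) ∈ E(G2) ✓
  (1,5) → (φ(1),φ(5)) = (2,5) ∈ E(G2) ✓
  (1,6) → (φ(1),φ(6)) = (5,6) ∈ E(G2) ✓
  (2,4) → (φ(2),φ(4)) = (0,8) ∈ E(G2) ✓
  (2,5) → (φ(2),φ(5)) = (2,8) ∈ E(G2) ✓
  (2,6) → (φ(2),φ(6)) = (6,8) ∈ E(G2) ✓
  (2,7) → (φ(2),φ(7)) = (3,8) ∈ E(G2) ✓
  (2,8) → (φ(2),φ(8)) = (1,8) ∈ E(G2) ✓
  (3,4) → (φ(3),φ(4)) = (0,4) ∈ E(G2) ✓
  (3,5) → (φ(3),φ(5)) = (2,4) ∈ E(G2) ✓
  (3,6) → (φ(3),φ(6)) = (4,6) ∈ E(G2) ✓
  (3,8) → (φ(3),φ(8)) = (1,4) ∈ E(G2) ✓
  (4,7) → (φ(4),φ(7)) = (0,3) ∈ E(G2) ✓
  (4,8) → (φ(4),φ(8)) = (0,1) ∈ E(G2) ✓
  (6,7) → (φ(6),φ(7)) = (3,6) ∈ E(G2) ✓
  (6,8) → (φ(6),φ(8)) = (1,6) ∈ E(G2) ✓
  (7,8) → (φ(7),φ(8)) = (1,3) ∈ E(G2) ✓
All 20 edges of G1 map to edges of G2, and |E(G1)| = |E(G2)| = 20, so φ is a bijection on edges as well as vertices. Hence G1 ≅ G2.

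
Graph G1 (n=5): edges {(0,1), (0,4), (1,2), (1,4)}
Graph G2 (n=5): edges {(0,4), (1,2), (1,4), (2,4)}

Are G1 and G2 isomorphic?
Yes, isomorphic

The graphs are isomorphic.
One valid mapping φ: V(G1) → V(G2): 0→2, 1→4, 2→0, 3→3, 4→1

Verify φ preserves adjacency — for each edge of G1, its image is an edge of G2:
  (0,1) → (φ(0),φ(1)) = (2,4) ∈ E(G2) ✓
  (0,4) → (φ(0),φ(4)) = (1,2) ∈ E(G2) ✓
  (1,2) → (φ(1),φ(2)) = (0,4) ∈ E(G2) ✓
  (1,4) → (φ(1),φ(4)) = (1,4) ∈ E(G2) ✓
All 4 edges of G1 map to edges of G2, and |E(G1)| = |E(G2)| = 4, so φ is a bijection on edges as well as vertices. Hence G1 ≅ G2.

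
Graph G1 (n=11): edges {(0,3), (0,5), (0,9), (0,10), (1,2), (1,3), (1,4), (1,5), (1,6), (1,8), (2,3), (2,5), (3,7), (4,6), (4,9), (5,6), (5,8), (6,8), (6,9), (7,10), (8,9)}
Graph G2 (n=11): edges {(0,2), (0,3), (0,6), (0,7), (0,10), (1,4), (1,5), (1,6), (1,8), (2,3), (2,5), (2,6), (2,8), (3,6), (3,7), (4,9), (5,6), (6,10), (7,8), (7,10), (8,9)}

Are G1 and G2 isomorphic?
Yes, isomorphic

The graphs are isomorphic.
One valid mapping φ: V(G1) → V(G2): 0→8, 1→6, 2→5, 3→1, 4→10, 5→2, 6→0, 7→4, 8→3, 9→7, 10→9

Verify φ preserves adjacency — for each edge of G1, its image is an edge of G2:
  (0,3) → (φ(0),φ(3)) = (1,8) ∈ E(G2) ✓
  (0,5) → (φ(0),φ(5)) = (2,8) ∈ E(G2) ✓
  (0,9) → (φ(0),φ(9)) = (7,8) ∈ E(G2) ✓
  (0,10) → (φ(0),φ(10)) = (8,9) ∈ E(G2) ✓
  (1,2) → (φ(1),φ(2)) = (5,6) ∈ E(G2) ✓
  (1,3) → (φ(1),φ(3)) = (1,6) ∈ E(G2) ✓
  (1,4) → (φ(1),φ(4)) = (6,10) ∈ E(G2) ✓
  (1,5) → (φ(1),φ(5)) = (2,6) ∈ E(G2) ✓
  (1,6) → (φ(1),φ(6)) = (0,6) ∈ E(G2) ✓
  (1,8) → (φ(1),φ(8)) = (3,6) ∈ E(G2) ✓
  (2,3) → (φ(2),φ(3)) = (1,5) ∈ E(G2) ✓
  (2,5) → (φ(2),φ(5)) = (2,5) ∈ E(G2) ✓
  (3,7) → (φ(3),φ(7)) = (1,4) ∈ E(G2) ✓
  (4,6) → (φ(4),φ(6)) = (0,10) ∈ E(G2) ✓
  (4,9) → (φ(4),φ(9)) = (7,10) ∈ E(G2) ✓
  (5,6) → (φ(5),φ(6)) = (0,2) ∈ E(G2) ✓
  (5,8) → (φ(5),φ(8)) = (2,3) ∈ E(G2) ✓
  (6,8) → (φ(6),φ(8)) = (0,3) ∈ E(G2) ✓
  (6,9) → (φ(6),φ(9)) = (0,7) ∈ E(G2) ✓
  (7,10) → (φ(7),φ(10)) = (4,9) ∈ E(G2) ✓
  (8,9) → (φ(8),φ(9)) = (3,7) ∈ E(G2) ✓
All 21 edges of G1 map to edges of G2, and |E(G1)| = |E(G2)| = 21, so φ is a bijection on edges as well as vertices. Hence G1 ≅ G2.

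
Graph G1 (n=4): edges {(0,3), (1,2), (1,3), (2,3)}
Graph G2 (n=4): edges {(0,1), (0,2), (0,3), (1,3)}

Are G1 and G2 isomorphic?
Yes, isomorphic

The graphs are isomorphic.
One valid mapping φ: V(G1) → V(G2): 0→2, 1→3, 2→1, 3→0

Verify φ preserves adjacency — for each edge of G1, its image is an edge of G2:
  (0,3) → (φ(0),φ(3)) = (0,2) ∈ E(G2) ✓
  (1,2) → (φ(1),φ(2)) = (1,3) ∈ E(G2) ✓
  (1,3) → (φ(1),φ(3)) = (0,3) ∈ E(G2) ✓
  (2,3) → (φ(2),φ(3)) = (0,1) ∈ E(G2) ✓
All 4 edges of G1 map to edges of G2, and |E(G1)| = |E(G2)| = 4, so φ is a bijection on edges as well as vertices. Hence G1 ≅ G2.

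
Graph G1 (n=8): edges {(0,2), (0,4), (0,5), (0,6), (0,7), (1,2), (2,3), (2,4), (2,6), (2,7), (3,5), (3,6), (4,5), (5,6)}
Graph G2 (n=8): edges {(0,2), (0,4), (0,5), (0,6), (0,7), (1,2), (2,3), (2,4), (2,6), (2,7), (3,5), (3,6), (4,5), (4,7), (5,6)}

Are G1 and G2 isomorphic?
No, not isomorphic

The graphs are NOT isomorphic.

Counting edges: G1 has 14 edge(s); G2 has 15 edge(s).
Edge count is an isomorphism invariant (a bijection on vertices induces a bijection on edges), so differing edge counts rule out isomorphism.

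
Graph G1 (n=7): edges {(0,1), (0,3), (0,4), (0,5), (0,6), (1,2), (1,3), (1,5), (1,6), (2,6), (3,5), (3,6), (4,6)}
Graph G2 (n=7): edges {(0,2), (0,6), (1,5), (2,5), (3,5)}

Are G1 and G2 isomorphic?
No, not isomorphic

The graphs are NOT isomorphic.

Degrees in G1: deg(0)=5, deg(1)=5, deg(2)=2, deg(3)=4, deg(4)=2, deg(5)=3, deg(6)=5.
Sorted degree sequence of G1: [5, 5, 5, 4, 3, 2, 2].
Degrees in G2: deg(0)=2, deg(1)=1, deg(2)=2, deg(3)=1, deg(4)=0, deg(5)=3, deg(6)=1.
Sorted degree sequence of G2: [3, 2, 2, 1, 1, 1, 0].
The (sorted) degree sequence is an isomorphism invariant, so since G1 and G2 have different degree sequences they cannot be isomorphic.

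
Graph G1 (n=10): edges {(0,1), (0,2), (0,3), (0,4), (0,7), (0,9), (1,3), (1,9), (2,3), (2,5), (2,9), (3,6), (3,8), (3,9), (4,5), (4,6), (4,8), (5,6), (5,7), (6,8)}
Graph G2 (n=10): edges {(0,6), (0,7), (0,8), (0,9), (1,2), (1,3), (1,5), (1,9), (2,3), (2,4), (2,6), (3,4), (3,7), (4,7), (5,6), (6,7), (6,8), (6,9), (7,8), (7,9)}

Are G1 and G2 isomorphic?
Yes, isomorphic

The graphs are isomorphic.
One valid mapping φ: V(G1) → V(G2): 0→6, 1→8, 2→9, 3→7, 4→2, 5→1, 6→3, 7→5, 8→4, 9→0

Verify φ preserves adjacency — for each edge of G1, its image is an edge of G2:
  (0,1) → (φ(0),φ(1)) = (6,8) ∈ E(G2) ✓
  (0,2) → (φ(0),φ(2)) = (6,9) ∈ E(G2) ✓
  (0,3) → (φ(0),φ(3)) = (6,7) ∈ E(G2) ✓
  (0,4) → (φ(0),φ(4)) = (2,6) ∈ E(G2) ✓
  (0,7) → (φ(0),φ(7)) = (5,6) ∈ E(G2) ✓
  (0,9) → (φ(0),φ(9)) = (0,6) ∈ E(G2) ✓
  (1,3) → (φ(1),φ(3)) = (7,8) ∈ E(G2) ✓
  (1,9) → (φ(1),φ(9)) = (0,8) ∈ E(G2) ✓
  (2,3) → (φ(2),φ(3)) = (7,9) ∈ E(G2) ✓
  (2,5) → (φ(2),φ(5)) = (1,9) ∈ E(G2) ✓
  (2,9) → (φ(2),φ(9)) = (0,9) ∈ E(G2) ✓
  (3,6) → (φ(3),φ(6)) = (3,7) ∈ E(G2) ✓
  (3,8) → (φ(3),φ(8)) = (4,7) ∈ E(G2) ✓
  (3,9) → (φ(3),φ(9)) = (0,7) ∈ E(G2) ✓
  (4,5) → (φ(4),φ(5)) = (1,2) ∈ E(G2) ✓
  (4,6) → (φ(4),φ(6)) = (2,3) ∈ E(G2) ✓
  (4,8) → (φ(4),φ(8)) = (2,4) ∈ E(G2) ✓
  (5,6) → (φ(5),φ(6)) = (1,3) ∈ E(G2) ✓
  (5,7) → (φ(5),φ(7)) = (1,5) ∈ E(G2) ✓
  (6,8) → (φ(6),φ(8)) = (3,4) ∈ E(G2) ✓
All 20 edges of G1 map to edges of G2, and |E(G1)| = |E(G2)| = 20, so φ is a bijection on edges as well as vertices. Hence G1 ≅ G2.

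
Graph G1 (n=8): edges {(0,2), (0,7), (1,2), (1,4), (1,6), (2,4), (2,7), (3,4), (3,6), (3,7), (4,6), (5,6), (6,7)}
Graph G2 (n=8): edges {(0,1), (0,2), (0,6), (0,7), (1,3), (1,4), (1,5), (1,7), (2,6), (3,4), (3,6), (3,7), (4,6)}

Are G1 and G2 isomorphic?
Yes, isomorphic

The graphs are isomorphic.
One valid mapping φ: V(G1) → V(G2): 0→2, 1→4, 2→6, 3→7, 4→3, 5→5, 6→1, 7→0

Verify φ preserves adjacency — for each edge of G1, its image is an edge of G2:
  (0,2) → (φ(0),φ(2)) = (2,6) ∈ E(G2) ✓
  (0,7) → (φ(0),φ(7)) = (0,2) ∈ E(G2) ✓
  (1,2) → (φ(1),φ(2)) = (4,6) ∈ E(G2) ✓
  (1,4) → (φ(1),φ(4)) = (3,4) ∈ E(G2) ✓
  (1,6) → (φ(1),φ(6)) = (1,4) ∈ E(G2) ✓
  (2,4) → (φ(2),φ(4)) = (3,6) ∈ E(G2) ✓
  (2,7) → (φ(2),φ(7)) = (0,6) ∈ E(G2) ✓
  (3,4) → (φ(3),φ(4)) = (3,7) ∈ E(G2) ✓
  (3,6) → (φ(3),φ(6)) = (1,7) ∈ E(G2) ✓
  (3,7) → (φ(3),φ(7)) = (0,7) ∈ E(G2) ✓
  (4,6) → (φ(4),φ(6)) = (1,3) ∈ E(G2) ✓
  (5,6) → (φ(5),φ(6)) = (1,5) ∈ E(G2) ✓
  (6,7) → (φ(6),φ(7)) = (0,1) ∈ E(G2) ✓
All 13 edges of G1 map to edges of G2, and |E(G1)| = |E(G2)| = 13, so φ is a bijection on edges as well as vertices. Hence G1 ≅ G2.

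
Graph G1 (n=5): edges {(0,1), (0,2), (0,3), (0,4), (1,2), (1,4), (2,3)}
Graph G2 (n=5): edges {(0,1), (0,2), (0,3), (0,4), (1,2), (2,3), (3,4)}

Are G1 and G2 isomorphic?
Yes, isomorphic

The graphs are isomorphic.
One valid mapping φ: V(G1) → V(G2): 0→0, 1→2, 2→3, 3→4, 4→1

Verify φ preserves adjacency — for each edge of G1, its image is an edge of G2:
  (0,1) → (φ(0),φ(1)) = (0,2) ∈ E(G2) ✓
  (0,2) → (φ(0),φ(2)) = (0,3) ∈ E(G2) ✓
  (0,3) → (φ(0),φ(3)) = (0,4) ∈ E(G2) ✓
  (0,4) → (φ(0),φ(4)) = (0,1) ∈ E(G2) ✓
  (1,2) → (φ(1),φ(2)) = (2,3) ∈ E(G2) ✓
  (1,4) → (φ(1),φ(4)) = (1,2) ∈ E(G2) ✓
  (2,3) → (φ(2),φ(3)) = (3,4) ∈ E(G2) ✓
All 7 edges of G1 map to edges of G2, and |E(G1)| = |E(G2)| = 7, so φ is a bijection on edges as well as vertices. Hence G1 ≅ G2.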